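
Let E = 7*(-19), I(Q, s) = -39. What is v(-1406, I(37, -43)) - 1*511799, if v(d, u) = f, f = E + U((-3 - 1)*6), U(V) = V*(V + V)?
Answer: -510780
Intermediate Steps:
E = -133
U(V) = 2*V² (U(V) = V*(2*V) = 2*V²)
f = 1019 (f = -133 + 2*((-3 - 1)*6)² = -133 + 2*(-4*6)² = -133 + 2*(-24)² = -133 + 2*576 = -133 + 1152 = 1019)
v(d, u) = 1019
v(-1406, I(37, -43)) - 1*511799 = 1019 - 1*511799 = 1019 - 511799 = -510780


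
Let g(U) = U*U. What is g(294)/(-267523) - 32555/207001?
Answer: -26601549701/55377528523 ≈ -0.48037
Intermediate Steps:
g(U) = U²
g(294)/(-267523) - 32555/207001 = 294²/(-267523) - 32555/207001 = 86436*(-1/267523) - 32555*1/207001 = -86436/267523 - 32555/207001 = -26601549701/55377528523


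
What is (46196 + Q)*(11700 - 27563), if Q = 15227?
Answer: -974353049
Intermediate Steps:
(46196 + Q)*(11700 - 27563) = (46196 + 15227)*(11700 - 27563) = 61423*(-15863) = -974353049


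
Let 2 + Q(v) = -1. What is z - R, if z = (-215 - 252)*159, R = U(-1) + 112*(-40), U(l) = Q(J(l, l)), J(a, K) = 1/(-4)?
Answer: -69770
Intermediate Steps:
J(a, K) = -¼
Q(v) = -3 (Q(v) = -2 - 1 = -3)
U(l) = -3
R = -4483 (R = -3 + 112*(-40) = -3 - 4480 = -4483)
z = -74253 (z = -467*159 = -74253)
z - R = -74253 - 1*(-4483) = -74253 + 4483 = -69770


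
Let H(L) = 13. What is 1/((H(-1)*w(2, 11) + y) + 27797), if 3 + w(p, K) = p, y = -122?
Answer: 1/27662 ≈ 3.6151e-5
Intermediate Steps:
w(p, K) = -3 + p
1/((H(-1)*w(2, 11) + y) + 27797) = 1/((13*(-3 + 2) - 122) + 27797) = 1/((13*(-1) - 122) + 27797) = 1/((-13 - 122) + 27797) = 1/(-135 + 27797) = 1/27662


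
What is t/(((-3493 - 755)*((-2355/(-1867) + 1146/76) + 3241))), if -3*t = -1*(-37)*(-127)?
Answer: -166687627/1472539041324 ≈ -0.00011320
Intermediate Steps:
t = 4699/3 (t = -(-1*(-37))*(-127)/3 = -37*(-127)/3 = -⅓*(-4699) = 4699/3 ≈ 1566.3)
t/(((-3493 - 755)*((-2355/(-1867) + 1146/76) + 3241))) = 4699/(3*(((-3493 - 755)*((-2355/(-1867) + 1146/76) + 3241)))) = 4699/(3*((-4248*((-2355*(-1/1867) + 1146*(1/76)) + 3241)))) = 4699/(3*((-4248*((2355/1867 + 573/38) + 3241)))) = 4699/(3*((-4248*(1159281/70946 + 3241)))) = 4699/(3*((-4248*231095267/70946))) = 4699/(3*(-490846347108/35473)) = (4699/3)*(-35473/490846347108) = -166687627/1472539041324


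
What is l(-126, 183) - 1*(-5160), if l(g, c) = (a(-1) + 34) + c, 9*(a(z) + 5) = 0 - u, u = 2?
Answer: 48346/9 ≈ 5371.8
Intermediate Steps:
a(z) = -47/9 (a(z) = -5 + (0 - 1*2)/9 = -5 + (0 - 2)/9 = -5 + (⅑)*(-2) = -5 - 2/9 = -47/9)
l(g, c) = 259/9 + c (l(g, c) = (-47/9 + 34) + c = 259/9 + c)
l(-126, 183) - 1*(-5160) = (259/9 + 183) - 1*(-5160) = 1906/9 + 5160 = 48346/9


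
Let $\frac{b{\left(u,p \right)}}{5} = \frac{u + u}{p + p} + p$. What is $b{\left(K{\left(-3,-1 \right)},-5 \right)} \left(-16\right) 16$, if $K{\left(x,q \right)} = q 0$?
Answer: $6400$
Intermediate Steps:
$K{\left(x,q \right)} = 0$
$b{\left(u,p \right)} = 5 p + \frac{5 u}{p}$ ($b{\left(u,p \right)} = 5 \left(\frac{u + u}{p + p} + p\right) = 5 \left(\frac{2 u}{2 p} + p\right) = 5 \left(2 u \frac{1}{2 p} + p\right) = 5 \left(\frac{u}{p} + p\right) = 5 \left(p + \frac{u}{p}\right) = 5 p + \frac{5 u}{p}$)
$b{\left(K{\left(-3,-1 \right)},-5 \right)} \left(-16\right) 16 = \left(5 \left(-5\right) + 5 \cdot 0 \frac{1}{-5}\right) \left(-16\right) 16 = \left(-25 + 5 \cdot 0 \left(- \frac{1}{5}\right)\right) \left(-16\right) 16 = \left(-25 + 0\right) \left(-16\right) 16 = \left(-25\right) \left(-16\right) 16 = 400 \cdot 16 = 6400$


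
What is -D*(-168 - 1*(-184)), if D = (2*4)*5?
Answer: -640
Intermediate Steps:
D = 40 (D = 8*5 = 40)
-D*(-168 - 1*(-184)) = -40*(-168 - 1*(-184)) = -40*(-168 + 184) = -40*16 = -1*640 = -640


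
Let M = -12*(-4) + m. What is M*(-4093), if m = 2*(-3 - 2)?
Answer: -155534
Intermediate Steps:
m = -10 (m = 2*(-5) = -10)
M = 38 (M = -12*(-4) - 10 = 48 - 10 = 38)
M*(-4093) = 38*(-4093) = -155534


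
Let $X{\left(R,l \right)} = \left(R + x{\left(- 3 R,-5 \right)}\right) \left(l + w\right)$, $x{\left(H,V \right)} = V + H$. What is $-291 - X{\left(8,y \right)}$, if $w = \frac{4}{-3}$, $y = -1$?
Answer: $-340$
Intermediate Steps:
$x{\left(H,V \right)} = H + V$
$w = - \frac{4}{3}$ ($w = 4 \left(- \frac{1}{3}\right) = - \frac{4}{3} \approx -1.3333$)
$X{\left(R,l \right)} = \left(-5 - 2 R\right) \left(- \frac{4}{3} + l\right)$ ($X{\left(R,l \right)} = \left(R - \left(5 + 3 R\right)\right) \left(l - \frac{4}{3}\right) = \left(R - \left(5 + 3 R\right)\right) \left(- \frac{4}{3} + l\right) = \left(-5 - 2 R\right) \left(- \frac{4}{3} + l\right)$)
$-291 - X{\left(8,y \right)} = -291 - \left(\frac{20}{3} - -5 + \frac{8}{3} \cdot 8 - 16 \left(-1\right)\right) = -291 - \left(\frac{20}{3} + 5 + \frac{64}{3} + 16\right) = -291 - 49 = -340$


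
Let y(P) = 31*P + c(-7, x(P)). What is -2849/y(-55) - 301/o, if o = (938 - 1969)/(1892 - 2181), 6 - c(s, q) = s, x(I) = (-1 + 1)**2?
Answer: -144248069/1744452 ≈ -82.690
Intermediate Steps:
x(I) = 0 (x(I) = 0**2 = 0)
c(s, q) = 6 - s
o = 1031/289 (o = -1031/(-289) = -1031*(-1/289) = 1031/289 ≈ 3.5675)
y(P) = 13 + 31*P (y(P) = 31*P + (6 - 1*(-7)) = 31*P + (6 + 7) = 31*P + 13 = 13 + 31*P)
-2849/y(-55) - 301/o = -2849/(13 + 31*(-55)) - 301/1031/289 = -2849/(13 - 1705) - 301*289/1031 = -2849/(-1692) - 86989/1031 = -2849*(-1/1692) - 86989/1031 = 2849/1692 - 86989/1031 = -144248069/1744452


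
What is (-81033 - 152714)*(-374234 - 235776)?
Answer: 142588007470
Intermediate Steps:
(-81033 - 152714)*(-374234 - 235776) = -233747*(-610010) = 142588007470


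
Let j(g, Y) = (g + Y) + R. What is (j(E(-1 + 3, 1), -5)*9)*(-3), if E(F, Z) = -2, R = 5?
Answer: 54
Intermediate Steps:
j(g, Y) = 5 + Y + g (j(g, Y) = (g + Y) + 5 = (Y + g) + 5 = 5 + Y + g)
(j(E(-1 + 3, 1), -5)*9)*(-3) = ((5 - 5 - 2)*9)*(-3) = -2*9*(-3) = -18*(-3) = 54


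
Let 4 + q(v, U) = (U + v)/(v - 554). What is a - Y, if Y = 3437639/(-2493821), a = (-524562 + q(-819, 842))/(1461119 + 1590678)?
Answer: 12607988023101798/10449402467820701 ≈ 1.2066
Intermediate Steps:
q(v, U) = -4 + (U + v)/(-554 + v) (q(v, U) = -4 + (U + v)/(v - 554) = -4 + (U + v)/(-554 + v))
a = -720229141/4190117281 (a = (-524562 + (2216 + 842 - 3*(-819))/(-554 - 819))/(1461119 + 1590678) = (-524562 + (2216 + 842 + 2457)/(-1373))/3051797 = (-524562 - 1/1373*5515)*(1/3051797) = (-524562 - 5515/1373)*(1/3051797) = -720229141/1373*1/3051797 = -720229141/4190117281 ≈ -0.17189)
Y = -3437639/2493821 (Y = 3437639*(-1/2493821) = -3437639/2493821 ≈ -1.3785)
a - Y = -720229141/4190117281 - 1*(-3437639/2493821) = -720229141/4190117281 + 3437639/2493821 = 12607988023101798/10449402467820701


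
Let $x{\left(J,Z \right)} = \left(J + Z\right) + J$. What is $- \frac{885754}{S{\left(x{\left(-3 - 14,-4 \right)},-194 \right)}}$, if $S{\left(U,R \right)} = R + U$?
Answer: $\frac{442877}{116} \approx 3817.9$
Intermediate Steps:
$x{\left(J,Z \right)} = Z + 2 J$
$- \frac{885754}{S{\left(x{\left(-3 - 14,-4 \right)},-194 \right)}} = - \frac{885754}{-194 + \left(-4 + 2 \left(-3 - 14\right)\right)} = - \frac{885754}{-194 + \left(-4 + 2 \left(-17\right)\right)} = - \frac{885754}{-194 - 38} = - \frac{885754}{-232} = \left(-885754\right) \left(- \frac{1}{232}\right) = \frac{442877}{116}$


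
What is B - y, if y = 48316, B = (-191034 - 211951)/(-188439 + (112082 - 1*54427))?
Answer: -6318556759/130784 ≈ -48313.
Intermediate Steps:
B = 402985/130784 (B = -402985/(-188439 + (112082 - 54427)) = -402985/(-188439 + 57655) = -402985/(-130784) = -402985*(-1/130784) = 402985/130784 ≈ 3.0813)
B - y = 402985/130784 - 1*48316 = 402985/130784 - 48316 = -6318556759/130784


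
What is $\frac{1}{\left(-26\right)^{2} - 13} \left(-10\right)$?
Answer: $- \frac{10}{663} \approx -0.015083$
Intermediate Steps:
$\frac{1}{\left(-26\right)^{2} - 13} \left(-10\right) = \frac{1}{676 - 13} \left(-10\right) = \frac{1}{663} \left(-10\right) = - \frac{10}{663}$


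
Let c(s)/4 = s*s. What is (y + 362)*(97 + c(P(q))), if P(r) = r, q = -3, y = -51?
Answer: 41363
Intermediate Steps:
c(s) = 4*s² (c(s) = 4*(s*s) = 4*s²)
(y + 362)*(97 + c(P(q))) = (-51 + 362)*(97 + 4*(-3)²) = 311*(97 + 4*9) = 311*(97 + 36) = 311*133 = 41363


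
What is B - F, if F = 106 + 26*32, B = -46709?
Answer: -47647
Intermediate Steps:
F = 938 (F = 106 + 832 = 938)
B - F = -46709 - 1*938 = -46709 - 938 = -47647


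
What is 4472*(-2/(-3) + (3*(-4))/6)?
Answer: -17888/3 ≈ -5962.7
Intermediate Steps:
4472*(-2/(-3) + (3*(-4))/6) = 4472*(-2*(-⅓) - 12*⅙) = 4472*(⅔ - 2) = 4472*(-4/3) = -17888/3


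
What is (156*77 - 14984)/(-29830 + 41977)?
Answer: -2972/12147 ≈ -0.24467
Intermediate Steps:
(156*77 - 14984)/(-29830 + 41977) = (12012 - 14984)/12147 = -2972*1/12147 = -2972/12147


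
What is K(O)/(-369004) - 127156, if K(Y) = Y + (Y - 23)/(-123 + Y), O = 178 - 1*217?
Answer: -950151719854/7472331 ≈ -1.2716e+5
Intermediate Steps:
O = -39 (O = 178 - 217 = -39)
K(Y) = Y + (-23 + Y)/(-123 + Y)
K(O)/(-369004) - 127156 = ((-23 + (-39)**2 - 122*(-39))/(-123 - 39))/(-369004) - 127156 = ((-23 + 1521 + 4758)/(-162))*(-1/369004) - 127156 = -1/162*6256*(-1/369004) - 127156 = -3128/81*(-1/369004) - 127156 = 782/7472331 - 127156 = -950151719854/7472331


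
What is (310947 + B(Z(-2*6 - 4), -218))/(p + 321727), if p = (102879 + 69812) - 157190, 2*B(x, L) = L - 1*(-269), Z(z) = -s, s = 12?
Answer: 621945/674456 ≈ 0.92214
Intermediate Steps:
Z(z) = -12 (Z(z) = -1*12 = -12)
B(x, L) = 269/2 + L/2 (B(x, L) = (L - 1*(-269))/2 = (L + 269)/2 = (269 + L)/2 = 269/2 + L/2)
p = 15501 (p = 172691 - 157190 = 15501)
(310947 + B(Z(-2*6 - 4), -218))/(p + 321727) = (310947 + (269/2 + (½)*(-218)))/(15501 + 321727) = (310947 + (269/2 - 109))/337228 = (310947 + 51/2)*(1/337228) = (621945/2)*(1/337228) = 621945/674456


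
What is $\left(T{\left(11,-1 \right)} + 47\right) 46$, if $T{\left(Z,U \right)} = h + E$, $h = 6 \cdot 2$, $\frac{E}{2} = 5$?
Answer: $3174$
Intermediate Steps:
$E = 10$ ($E = 2 \cdot 5 = 10$)
$h = 12$
$T{\left(Z,U \right)} = 22$ ($T{\left(Z,U \right)} = 12 + 10 = 22$)
$\left(T{\left(11,-1 \right)} + 47\right) 46 = \left(22 + 47\right) 46 = 69 \cdot 46 = 3174$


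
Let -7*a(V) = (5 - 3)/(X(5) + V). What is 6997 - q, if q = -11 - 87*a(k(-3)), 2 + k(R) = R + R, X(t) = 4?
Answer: 98199/14 ≈ 7014.2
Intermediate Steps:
k(R) = -2 + 2*R (k(R) = -2 + (R + R) = -2 + 2*R)
a(V) = -2/(7*(4 + V)) (a(V) = -(5 - 3)/(7*(4 + V)) = -2/(7*(4 + V)))
q = -241/14 (q = -11 - (-174)/(28 + 7*(-2 + 2*(-3))) = -11 - (-174)/(28 + 7*(-2 - 6)) = -11 - (-174)/(28 + 7*(-8)) = -11 - (-174)/(28 - 56) = -11 - (-174)/(-28) = -11 - (-174)*(-1)/28 = -11 - 87*1/14 = -11 - 87/14 = -241/14 ≈ -17.214)
6997 - q = 6997 - 1*(-241/14) = 6997 + 241/14 = 98199/14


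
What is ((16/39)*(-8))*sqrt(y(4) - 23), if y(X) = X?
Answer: -128*I*sqrt(19)/39 ≈ -14.306*I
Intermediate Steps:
((16/39)*(-8))*sqrt(y(4) - 23) = ((16/39)*(-8))*sqrt(4 - 23) = ((16*(1/39))*(-8))*sqrt(-19) = ((16/39)*(-8))*(I*sqrt(19)) = -128*I*sqrt(19)/39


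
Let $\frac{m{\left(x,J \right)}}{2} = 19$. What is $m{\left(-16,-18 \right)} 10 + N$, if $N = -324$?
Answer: $56$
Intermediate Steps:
$m{\left(x,J \right)} = 38$ ($m{\left(x,J \right)} = 2 \cdot 19 = 38$)
$m{\left(-16,-18 \right)} 10 + N = 38 \cdot 10 - 324 = 380 - 324 = 56$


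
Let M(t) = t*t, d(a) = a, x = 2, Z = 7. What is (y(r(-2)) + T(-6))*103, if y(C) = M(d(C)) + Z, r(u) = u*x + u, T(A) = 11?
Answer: 5562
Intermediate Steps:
r(u) = 3*u (r(u) = u*2 + u = 2*u + u = 3*u)
M(t) = t²
y(C) = 7 + C² (y(C) = C² + 7 = 7 + C²)
(y(r(-2)) + T(-6))*103 = ((7 + (3*(-2))²) + 11)*103 = ((7 + (-6)²) + 11)*103 = ((7 + 36) + 11)*103 = (43 + 11)*103 = 54*103 = 5562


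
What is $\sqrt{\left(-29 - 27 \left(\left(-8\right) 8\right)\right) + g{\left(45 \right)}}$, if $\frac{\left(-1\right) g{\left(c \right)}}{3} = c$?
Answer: $2 \sqrt{391} \approx 39.547$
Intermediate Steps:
$g{\left(c \right)} = - 3 c$
$\sqrt{\left(-29 - 27 \left(\left(-8\right) 8\right)\right) + g{\left(45 \right)}} = \sqrt{\left(-29 - 27 \left(\left(-8\right) 8\right)\right) - 135} = \sqrt{\left(-29 - -1728\right) - 135} = \sqrt{\left(-29 + 1728\right) - 135} = \sqrt{1699 - 135} = \sqrt{1564} = 2 \sqrt{391}$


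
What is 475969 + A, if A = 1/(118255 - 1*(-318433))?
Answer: 207849950673/436688 ≈ 4.7597e+5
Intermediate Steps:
A = 1/436688 (A = 1/(118255 + 318433) = 1/436688 ≈ 2.2900e-6)
475969 + A = 475969 + 1/436688 = 207849950673/436688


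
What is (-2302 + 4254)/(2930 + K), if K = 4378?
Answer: 488/1827 ≈ 0.26710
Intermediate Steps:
(-2302 + 4254)/(2930 + K) = (-2302 + 4254)/(2930 + 4378) = 1952/7308 = 1952*(1/7308) = 488/1827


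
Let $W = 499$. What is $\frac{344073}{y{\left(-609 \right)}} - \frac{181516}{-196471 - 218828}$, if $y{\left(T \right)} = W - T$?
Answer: $\frac{143094292555}{460151292} \approx 310.97$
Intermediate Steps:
$y{\left(T \right)} = 499 - T$
$\frac{344073}{y{\left(-609 \right)}} - \frac{181516}{-196471 - 218828} = \frac{344073}{499 - -609} - \frac{181516}{-196471 - 218828} = \frac{344073}{499 + 609} - \frac{181516}{-196471 - 218828} = \frac{344073}{1108} - \frac{181516}{-415299} = 344073 \cdot \frac{1}{1108} - - \frac{181516}{415299} = \frac{344073}{1108} + \frac{181516}{415299} = \frac{143094292555}{460151292}$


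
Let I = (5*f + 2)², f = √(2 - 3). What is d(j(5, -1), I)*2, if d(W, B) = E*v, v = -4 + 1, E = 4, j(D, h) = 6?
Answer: -24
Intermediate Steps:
f = I (f = √(-1) = I ≈ 1.0*I)
v = -3
I = (2 + 5*I)² (I = (5*I + 2)² = (2 + 5*I)² ≈ -21.0 + 20.0*I)
d(W, B) = -12 (d(W, B) = 4*(-3) = -12)
d(j(5, -1), I)*2 = -12*2 = -24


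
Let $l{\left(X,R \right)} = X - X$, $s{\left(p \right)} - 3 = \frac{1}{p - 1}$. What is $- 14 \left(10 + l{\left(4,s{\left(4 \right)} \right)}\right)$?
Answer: $-140$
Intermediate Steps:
$s{\left(p \right)} = 3 + \frac{1}{-1 + p}$ ($s{\left(p \right)} = 3 + \frac{1}{p - 1} = 3 + \frac{1}{-1 + p}$)
$l{\left(X,R \right)} = 0$
$- 14 \left(10 + l{\left(4,s{\left(4 \right)} \right)}\right) = - 14 \left(10 + 0\right) = \left(-14\right) 10 = -140$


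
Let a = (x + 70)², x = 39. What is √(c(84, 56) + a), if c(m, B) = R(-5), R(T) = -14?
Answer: √11867 ≈ 108.94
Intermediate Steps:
c(m, B) = -14
a = 11881 (a = (39 + 70)² = 109² = 11881)
√(c(84, 56) + a) = √(-14 + 11881) = √11867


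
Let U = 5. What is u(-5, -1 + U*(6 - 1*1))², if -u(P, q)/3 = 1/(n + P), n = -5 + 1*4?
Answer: ¼ ≈ 0.25000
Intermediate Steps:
n = -1 (n = -5 + 4 = -1)
u(P, q) = -3/(-1 + P)
u(-5, -1 + U*(6 - 1*1))² = (-3/(-1 - 5))² = (-3/(-6))² = (-3*(-⅙))² = (½)² = ¼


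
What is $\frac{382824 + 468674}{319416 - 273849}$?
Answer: $\frac{851498}{45567} \approx 18.687$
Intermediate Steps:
$\frac{382824 + 468674}{319416 - 273849} = \frac{851498}{319416 - 273849} = \frac{851498}{45567}$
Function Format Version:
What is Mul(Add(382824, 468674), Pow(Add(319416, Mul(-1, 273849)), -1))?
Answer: Rational(851498, 45567) ≈ 18.687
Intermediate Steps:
Mul(Add(382824, 468674), Pow(Add(319416, Mul(-1, 273849)), -1)) = Mul(851498, Pow(Add(319416, -273849), -1)) = Mul(851498, Pow(45567, -1)) = Mul(851498, Rational(1, 45567)) = Rational(851498, 45567)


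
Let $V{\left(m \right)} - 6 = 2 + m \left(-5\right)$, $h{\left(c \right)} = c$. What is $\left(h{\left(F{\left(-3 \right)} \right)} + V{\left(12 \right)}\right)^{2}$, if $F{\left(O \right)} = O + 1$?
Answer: $2916$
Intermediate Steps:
$F{\left(O \right)} = 1 + O$
$V{\left(m \right)} = 8 - 5 m$ ($V{\left(m \right)} = 6 + \left(2 + m \left(-5\right)\right) = 6 - \left(-2 + 5 m\right) = 8 - 5 m$)
$\left(h{\left(F{\left(-3 \right)} \right)} + V{\left(12 \right)}\right)^{2} = \left(\left(1 - 3\right) + \left(8 - 60\right)\right)^{2} = \left(-2 + \left(8 - 60\right)\right)^{2} = \left(-2 - 52\right)^{2} = \left(-54\right)^{2} = 2916$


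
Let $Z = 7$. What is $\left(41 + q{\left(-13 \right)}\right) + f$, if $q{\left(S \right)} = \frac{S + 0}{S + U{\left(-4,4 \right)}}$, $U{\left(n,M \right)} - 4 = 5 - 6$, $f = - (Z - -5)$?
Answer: $\frac{303}{10} \approx 30.3$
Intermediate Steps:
$f = -12$ ($f = - (7 - -5) = - (7 + 5) = \left(-1\right) 12 = -12$)
$U{\left(n,M \right)} = 3$ ($U{\left(n,M \right)} = 4 + \left(5 - 6\right) = 4 - 1 = 3$)
$q{\left(S \right)} = \frac{S}{3 + S}$ ($q{\left(S \right)} = \frac{S + 0}{S + 3} = \frac{S}{3 + S}$)
$\left(41 + q{\left(-13 \right)}\right) + f = \left(41 - \frac{13}{3 - 13}\right) - 12 = \left(41 - \frac{13}{-10}\right) - 12 = \left(41 - - \frac{13}{10}\right) - 12 = \left(41 + \frac{13}{10}\right) - 12 = \frac{423}{10} - 12 = \frac{303}{10}$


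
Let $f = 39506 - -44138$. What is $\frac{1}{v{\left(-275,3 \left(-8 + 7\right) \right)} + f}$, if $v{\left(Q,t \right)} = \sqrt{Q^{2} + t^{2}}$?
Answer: $\frac{41822}{3498121551} - \frac{\sqrt{75634}}{6996243102} \approx 1.1916 \cdot 10^{-5}$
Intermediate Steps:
$f = 83644$ ($f = 39506 + 44138 = 83644$)
$\frac{1}{v{\left(-275,3 \left(-8 + 7\right) \right)} + f} = \frac{1}{\sqrt{\left(-275\right)^{2} + \left(3 \left(-8 + 7\right)\right)^{2}} + 83644} = \frac{1}{\sqrt{75625 + \left(3 \left(-1\right)\right)^{2}} + 83644} = \frac{1}{\sqrt{75625 + \left(-3\right)^{2}} + 83644} = \frac{1}{\sqrt{75625 + 9} + 83644} = \frac{1}{\sqrt{75634} + 83644} = \frac{1}{83644 + \sqrt{75634}}$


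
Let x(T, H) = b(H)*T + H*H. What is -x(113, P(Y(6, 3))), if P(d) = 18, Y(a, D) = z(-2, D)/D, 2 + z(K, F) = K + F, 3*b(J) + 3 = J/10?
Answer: -1394/5 ≈ -278.80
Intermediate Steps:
b(J) = -1 + J/30 (b(J) = -1 + (J/10)/3 = -1 + J/30)
z(K, F) = -2 + F + K (z(K, F) = -2 + (K + F) = -2 + (F + K) = -2 + F + K)
Y(a, D) = (-4 + D)/D (Y(a, D) = (-2 + D - 2)/D = (-4 + D)/D)
x(T, H) = H² + T*(-1 + H/30) (x(T, H) = (-1 + H/30)*T + H*H = T*(-1 + H/30) + H² = H² + T*(-1 + H/30))
-x(113, P(Y(6, 3))) = -(18² - 1*113 + (1/30)*18*113) = -(324 - 113 + 339/5) = -1*1394/5 = -1394/5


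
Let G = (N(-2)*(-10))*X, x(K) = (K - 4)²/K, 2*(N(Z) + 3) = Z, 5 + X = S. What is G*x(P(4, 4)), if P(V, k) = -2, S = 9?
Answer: -2880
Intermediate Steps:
X = 4 (X = -5 + 9 = 4)
N(Z) = -3 + Z/2
x(K) = (-4 + K)²/K
G = 160 (G = ((-3 + (½)*(-2))*(-10))*4 = ((-3 - 1)*(-10))*4 = -4*(-10)*4 = 40*4 = 160)
G*x(P(4, 4)) = 160*((-4 - 2)²/(-2)) = 160*(-½*(-6)²) = 160*(-½*36) = 160*(-18) = -2880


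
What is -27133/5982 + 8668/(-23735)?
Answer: -695853731/141982770 ≈ -4.9010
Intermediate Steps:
-27133/5982 + 8668/(-23735) = -27133*1/5982 + 8668*(-1/23735) = -27133/5982 - 8668/23735 = -695853731/141982770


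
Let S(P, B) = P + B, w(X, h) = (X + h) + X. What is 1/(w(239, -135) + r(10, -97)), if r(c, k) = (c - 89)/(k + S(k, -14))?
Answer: 208/71423 ≈ 0.0029122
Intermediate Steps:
w(X, h) = h + 2*X
S(P, B) = B + P
r(c, k) = (-89 + c)/(-14 + 2*k) (r(c, k) = (c - 89)/(k + (-14 + k)) = (-89 + c)/(-14 + 2*k))
1/(w(239, -135) + r(10, -97)) = 1/((-135 + 2*239) + (-89 + 10)/(2*(-7 - 97))) = 1/((-135 + 478) + (½)*(-79)/(-104)) = 1/(343 + (½)*(-1/104)*(-79)) = 1/(343 + 79/208) = 1/(71423/208) = 208/71423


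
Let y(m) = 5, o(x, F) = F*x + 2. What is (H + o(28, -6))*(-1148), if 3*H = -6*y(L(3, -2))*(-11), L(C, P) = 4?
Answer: 64288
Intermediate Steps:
o(x, F) = 2 + F*x
H = 110 (H = (-6*5*(-11))/3 = (-30*(-11))/3 = (⅓)*330 = 110)
(H + o(28, -6))*(-1148) = (110 + (2 - 6*28))*(-1148) = (110 + (2 - 168))*(-1148) = (110 - 166)*(-1148) = -56*(-1148) = 64288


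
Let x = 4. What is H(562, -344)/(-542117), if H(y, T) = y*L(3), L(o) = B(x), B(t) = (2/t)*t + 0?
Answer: -1124/542117 ≈ -0.0020734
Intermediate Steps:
B(t) = 2 (B(t) = 2 + 0 = 2)
L(o) = 2
H(y, T) = 2*y (H(y, T) = y*2 = 2*y)
H(562, -344)/(-542117) = (2*562)/(-542117) = 1124*(-1/542117) = -1124/542117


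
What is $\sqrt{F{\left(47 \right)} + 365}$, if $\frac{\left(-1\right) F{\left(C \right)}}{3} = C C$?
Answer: $i \sqrt{6262} \approx 79.133 i$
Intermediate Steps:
$F{\left(C \right)} = - 3 C^{2}$ ($F{\left(C \right)} = - 3 C C = - 3 C^{2}$)
$\sqrt{F{\left(47 \right)} + 365} = \sqrt{- 3 \cdot 47^{2} + 365} = \sqrt{\left(-3\right) 2209 + 365} = \sqrt{-6627 + 365} = \sqrt{-6262} = i \sqrt{6262}$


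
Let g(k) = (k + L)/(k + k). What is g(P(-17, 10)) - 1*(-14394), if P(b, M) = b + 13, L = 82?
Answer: 57537/4 ≈ 14384.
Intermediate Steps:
P(b, M) = 13 + b
g(k) = (82 + k)/(2*k) (g(k) = (k + 82)/(k + k) = (82 + k)/((2*k)) = (82 + k)*(1/(2*k)) = (82 + k)/(2*k))
g(P(-17, 10)) - 1*(-14394) = (82 + (13 - 17))/(2*(13 - 17)) - 1*(-14394) = (½)*(82 - 4)/(-4) + 14394 = (½)*(-¼)*78 + 14394 = -39/4 + 14394 = 57537/4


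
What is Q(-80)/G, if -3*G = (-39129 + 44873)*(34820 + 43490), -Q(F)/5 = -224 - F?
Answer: -27/5622658 ≈ -4.8020e-6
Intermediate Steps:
Q(F) = 1120 + 5*F (Q(F) = -5*(-224 - F) = 1120 + 5*F)
G = -449812640/3 (G = -(-39129 + 44873)*(34820 + 43490)/3 = -5744*78310/3 = -1/3*449812640 = -449812640/3 ≈ -1.4994e+8)
Q(-80)/G = (1120 + 5*(-80))/(-449812640/3) = (1120 - 400)*(-3/449812640) = 720*(-3/449812640) = -27/5622658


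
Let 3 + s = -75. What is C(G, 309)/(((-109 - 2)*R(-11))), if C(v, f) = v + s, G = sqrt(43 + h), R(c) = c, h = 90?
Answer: -26/407 + sqrt(133)/1221 ≈ -0.054437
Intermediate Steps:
s = -78 (s = -3 - 75 = -78)
G = sqrt(133) (G = sqrt(43 + 90) = sqrt(133) ≈ 11.533)
C(v, f) = -78 + v (C(v, f) = v - 78 = -78 + v)
C(G, 309)/(((-109 - 2)*R(-11))) = (-78 + sqrt(133))/(((-109 - 2)*(-11))) = (-78 + sqrt(133))/((-111*(-11))) = (-78 + sqrt(133))/1221 = (-78 + sqrt(133))*(1/1221) = -26/407 + sqrt(133)/1221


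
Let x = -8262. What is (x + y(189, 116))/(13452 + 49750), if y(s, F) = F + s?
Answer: -7957/63202 ≈ -0.12590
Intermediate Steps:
(x + y(189, 116))/(13452 + 49750) = (-8262 + (116 + 189))/(13452 + 49750) = (-8262 + 305)/63202 = -7957*1/63202 = -7957/63202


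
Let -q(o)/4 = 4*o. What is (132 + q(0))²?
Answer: 17424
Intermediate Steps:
q(o) = -16*o
(132 + q(0))² = (132 - 16*0)² = (132 + 0)² = 132² = 17424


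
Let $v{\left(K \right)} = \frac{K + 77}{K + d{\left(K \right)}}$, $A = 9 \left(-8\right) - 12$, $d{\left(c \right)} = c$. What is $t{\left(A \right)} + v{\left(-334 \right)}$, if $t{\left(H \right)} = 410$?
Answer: $\frac{274137}{668} \approx 410.38$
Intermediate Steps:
$A = -84$ ($A = -72 - 12 = -84$)
$v{\left(K \right)} = \frac{77 + K}{2 K}$ ($v{\left(K \right)} = \frac{K + 77}{K + K} = \frac{77 + K}{2 K}$)
$t{\left(A \right)} + v{\left(-334 \right)} = 410 + \frac{77 - 334}{2 \left(-334\right)} = 410 + \frac{1}{2} \left(- \frac{1}{334}\right) \left(-257\right) = 410 + \frac{257}{668} = \frac{274137}{668}$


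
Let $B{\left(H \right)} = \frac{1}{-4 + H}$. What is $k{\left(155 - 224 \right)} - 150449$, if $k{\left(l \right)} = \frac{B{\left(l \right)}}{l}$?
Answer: $- \frac{757811612}{5037} \approx -1.5045 \cdot 10^{5}$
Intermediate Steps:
$k{\left(l \right)} = \frac{1}{l \left(-4 + l\right)}$ ($k{\left(l \right)} = \frac{1}{\left(-4 + l\right) l} = \frac{1}{l \left(-4 + l\right)}$)
$k{\left(155 - 224 \right)} - 150449 = \frac{1}{\left(155 - 224\right) \left(-4 + \left(155 - 224\right)\right)} - 150449 = \frac{1}{\left(-69\right) \left(-4 - 69\right)} - 150449 = - \frac{1}{69 \left(-73\right)} - 150449 = \left(- \frac{1}{69}\right) \left(- \frac{1}{73}\right) - 150449 = \frac{1}{5037} - 150449 = - \frac{757811612}{5037}$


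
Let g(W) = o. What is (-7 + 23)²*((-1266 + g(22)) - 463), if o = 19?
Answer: -437760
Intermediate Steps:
g(W) = 19
(-7 + 23)²*((-1266 + g(22)) - 463) = (-7 + 23)²*((-1266 + 19) - 463) = 16²*(-1247 - 463) = 256*(-1710) = -437760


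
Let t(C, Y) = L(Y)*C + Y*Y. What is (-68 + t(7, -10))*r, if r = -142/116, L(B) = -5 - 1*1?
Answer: 355/29 ≈ 12.241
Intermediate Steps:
L(B) = -6 (L(B) = -5 - 1 = -6)
r = -71/58 (r = -142*1/116 = -71/58 ≈ -1.2241)
t(C, Y) = Y**2 - 6*C (t(C, Y) = -6*C + Y*Y = -6*C + Y**2 = Y**2 - 6*C)
(-68 + t(7, -10))*r = (-68 + ((-10)**2 - 6*7))*(-71/58) = (-68 + (100 - 42))*(-71/58) = (-68 + 58)*(-71/58) = -10*(-71/58) = 355/29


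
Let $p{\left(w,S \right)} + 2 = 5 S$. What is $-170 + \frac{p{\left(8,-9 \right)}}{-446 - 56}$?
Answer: $- \frac{85293}{502} \approx -169.91$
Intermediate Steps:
$p{\left(w,S \right)} = -2 + 5 S$
$-170 + \frac{p{\left(8,-9 \right)}}{-446 - 56} = -170 + \frac{-2 + 5 \left(-9\right)}{-446 - 56} = -170 + \frac{-2 - 45}{-502} = -170 - - \frac{47}{502} = -170 + \frac{47}{502} = - \frac{85293}{502}$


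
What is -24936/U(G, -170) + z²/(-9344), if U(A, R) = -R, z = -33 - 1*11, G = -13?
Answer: -7291597/49640 ≈ -146.89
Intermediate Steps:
z = -44 (z = -33 - 11 = -44)
-24936/U(G, -170) + z²/(-9344) = -24936/((-1*(-170))) + (-44)²/(-9344) = -24936/170 + 1936*(-1/9344) = -24936*1/170 - 121/584 = -12468/85 - 121/584 = -7291597/49640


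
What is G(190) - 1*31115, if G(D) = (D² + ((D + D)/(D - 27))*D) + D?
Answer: 915725/163 ≈ 5617.9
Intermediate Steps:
G(D) = D + D² + 2*D²/(-27 + D) (G(D) = (D² + ((2*D)/(-27 + D))*D) + D = (D² + (2*D/(-27 + D))*D) + D = (D² + 2*D²/(-27 + D)) + D = D + D² + 2*D²/(-27 + D))
G(190) - 1*31115 = 190*(-27 + 190² - 24*190)/(-27 + 190) - 1*31115 = 190*(-27 + 36100 - 4560)/163 - 31115 = 190*(1/163)*31513 - 31115 = 5987470/163 - 31115 = 915725/163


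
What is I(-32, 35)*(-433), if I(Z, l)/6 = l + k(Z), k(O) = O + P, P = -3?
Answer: 0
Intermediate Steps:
k(O) = -3 + O (k(O) = O - 3 = -3 + O)
I(Z, l) = -18 + 6*Z + 6*l (I(Z, l) = 6*(l + (-3 + Z)) = 6*(-3 + Z + l) = -18 + 6*Z + 6*l)
I(-32, 35)*(-433) = (-18 + 6*(-32) + 6*35)*(-433) = (-18 - 192 + 210)*(-433) = 0*(-433) = 0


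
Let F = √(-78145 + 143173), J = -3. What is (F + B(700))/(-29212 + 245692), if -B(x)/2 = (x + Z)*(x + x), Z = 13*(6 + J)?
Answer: -25865/2706 + √16257/108240 ≈ -9.5572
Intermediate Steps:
Z = 39 (Z = 13*(6 - 3) = 13*3 = 39)
B(x) = -4*x*(39 + x) (B(x) = -2*(x + 39)*(x + x) = -2*(39 + x)*2*x = -4*x*(39 + x))
F = 2*√16257 (F = √65028 = 2*√16257 ≈ 255.01)
(F + B(700))/(-29212 + 245692) = (2*√16257 - 4*700*(39 + 700))/(-29212 + 245692) = (2*√16257 - 4*700*739)/216480 = (2*√16257 - 2069200)*(1/216480) = (-2069200 + 2*√16257)*(1/216480) = -25865/2706 + √16257/108240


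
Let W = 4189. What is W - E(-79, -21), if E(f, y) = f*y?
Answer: 2530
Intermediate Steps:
W - E(-79, -21) = 4189 - (-79)*(-21) = 4189 - 1*1659 = 4189 - 1659 = 2530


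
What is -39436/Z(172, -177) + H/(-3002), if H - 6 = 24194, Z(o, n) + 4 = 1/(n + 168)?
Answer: 532293224/55537 ≈ 9584.5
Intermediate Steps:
Z(o, n) = -4 + 1/(168 + n) (Z(o, n) = -4 + 1/(n + 168) = -4 + 1/(168 + n))
H = 24200 (H = 6 + 24194 = 24200)
-39436/Z(172, -177) + H/(-3002) = -39436*(168 - 177)/(-671 - 4*(-177)) + 24200/(-3002) = -39436*(-9/(-671 + 708)) + 24200*(-1/3002) = -39436/((-⅑*37)) - 12100/1501 = -39436/(-37/9) - 12100/1501 = -39436*(-9/37) - 12100/1501 = 354924/37 - 12100/1501 = 532293224/55537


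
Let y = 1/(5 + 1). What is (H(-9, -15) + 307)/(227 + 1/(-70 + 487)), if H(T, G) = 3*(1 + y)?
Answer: 258957/189320 ≈ 1.3678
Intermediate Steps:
y = ⅙ (y = 1/6 = ⅙ ≈ 0.16667)
H(T, G) = 7/2 (H(T, G) = 3*(1 + ⅙) = 3*(7/6) = 7/2)
(H(-9, -15) + 307)/(227 + 1/(-70 + 487)) = (7/2 + 307)/(227 + 1/(-70 + 487)) = 621/(2*(227 + 1/417)) = 621/(2*(94660/417)) = (621/2)*(417/94660) = 258957/189320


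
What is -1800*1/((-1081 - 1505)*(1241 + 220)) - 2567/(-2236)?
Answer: 539029199/469329692 ≈ 1.1485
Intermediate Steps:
-1800*1/((-1081 - 1505)*(1241 + 220)) - 2567/(-2236) = -1800/((-2586*1461)) - 2567*(-1/2236) = -1800/(-3778146) + 2567/2236 = -1800*(-1/3778146) + 2567/2236 = 100/209897 + 2567/2236 = 539029199/469329692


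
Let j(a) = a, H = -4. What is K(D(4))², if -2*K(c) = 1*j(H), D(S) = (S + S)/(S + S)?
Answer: 4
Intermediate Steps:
D(S) = 1 (D(S) = (2*S)/((2*S)) = (2*S)*(1/(2*S)) = 1)
K(c) = 2 (K(c) = -(-4)/2 = -½*(-4) = 2)
K(D(4))² = 2² = 4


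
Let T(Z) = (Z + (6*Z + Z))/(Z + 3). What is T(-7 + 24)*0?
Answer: 0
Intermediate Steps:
T(Z) = 8*Z/(3 + Z) (T(Z) = (Z + 7*Z)/(3 + Z) = (8*Z)/(3 + Z) = 8*Z/(3 + Z))
T(-7 + 24)*0 = (8*(-7 + 24)/(3 + (-7 + 24)))*0 = (8*17/(3 + 17))*0 = (8*17/20)*0 = (8*17*(1/20))*0 = (34/5)*0 = 0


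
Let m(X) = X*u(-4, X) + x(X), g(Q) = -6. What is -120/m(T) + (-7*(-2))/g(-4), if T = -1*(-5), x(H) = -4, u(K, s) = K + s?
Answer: -367/3 ≈ -122.33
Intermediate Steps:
T = 5
m(X) = -4 + X*(-4 + X) (m(X) = X*(-4 + X) - 4 = -4 + X*(-4 + X))
-120/m(T) + (-7*(-2))/g(-4) = -120/(-4 + 5*(-4 + 5)) - 7*(-2)/(-6) = -120/(-4 + 5*1) + 14*(-1/6) = -120/(-4 + 5) - 7/3 = -120/1 - 7/3 = -120*1 - 7/3 = -120 - 7/3 = -367/3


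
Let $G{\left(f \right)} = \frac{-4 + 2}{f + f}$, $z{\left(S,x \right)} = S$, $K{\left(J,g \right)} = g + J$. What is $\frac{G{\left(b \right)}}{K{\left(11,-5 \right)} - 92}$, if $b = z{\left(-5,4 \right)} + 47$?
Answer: $\frac{1}{3612} \approx 0.00027685$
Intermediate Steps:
$K{\left(J,g \right)} = J + g$
$b = 42$ ($b = -5 + 47 = 42$)
$G{\left(f \right)} = - \frac{1}{f}$ ($G{\left(f \right)} = - \frac{2}{2 f} = - 2 \frac{1}{2 f} = - \frac{1}{f}$)
$\frac{G{\left(b \right)}}{K{\left(11,-5 \right)} - 92} = \frac{\left(-1\right) \frac{1}{42}}{\left(11 - 5\right) - 92} = \frac{\left(-1\right) \frac{1}{42}}{6 - 92} = \frac{1}{-86} \left(- \frac{1}{42}\right) = \left(- \frac{1}{86}\right) \left(- \frac{1}{42}\right) = \frac{1}{3612}$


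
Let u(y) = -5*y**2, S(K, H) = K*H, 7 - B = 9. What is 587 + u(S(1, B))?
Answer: 567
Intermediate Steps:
B = -2 (B = 7 - 1*9 = 7 - 9 = -2)
S(K, H) = H*K
587 + u(S(1, B)) = 587 - 5*(-2*1)**2 = 587 - 5*(-2)**2 = 587 - 5*4 = 587 - 20 = 567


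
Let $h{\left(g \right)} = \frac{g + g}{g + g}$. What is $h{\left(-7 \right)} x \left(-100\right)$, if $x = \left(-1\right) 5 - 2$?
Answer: $700$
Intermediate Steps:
$x = -7$ ($x = -5 - 2 = -7$)
$h{\left(g \right)} = 1$ ($h{\left(g \right)} = \frac{2 g}{2 g} = 2 g \frac{1}{2 g} = 1$)
$h{\left(-7 \right)} x \left(-100\right) = 1 \left(-7\right) \left(-100\right) = \left(-7\right) \left(-100\right) = 700$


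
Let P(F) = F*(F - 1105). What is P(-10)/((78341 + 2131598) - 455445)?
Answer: 5575/877247 ≈ 0.0063551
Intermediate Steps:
P(F) = F*(-1105 + F)
P(-10)/((78341 + 2131598) - 455445) = (-10*(-1105 - 10))/((78341 + 2131598) - 455445) = (-10*(-1115))/(2209939 - 455445) = 11150/1754494 = 11150*(1/1754494) = 5575/877247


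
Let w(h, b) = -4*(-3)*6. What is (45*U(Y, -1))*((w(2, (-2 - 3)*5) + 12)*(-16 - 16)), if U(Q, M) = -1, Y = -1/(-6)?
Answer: 120960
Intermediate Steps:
Y = ⅙ (Y = -1*(-⅙) = ⅙ ≈ 0.16667)
w(h, b) = 72 (w(h, b) = 12*6 = 72)
(45*U(Y, -1))*((w(2, (-2 - 3)*5) + 12)*(-16 - 16)) = (45*(-1))*((72 + 12)*(-16 - 16)) = -3780*(-32) = -45*(-2688) = 120960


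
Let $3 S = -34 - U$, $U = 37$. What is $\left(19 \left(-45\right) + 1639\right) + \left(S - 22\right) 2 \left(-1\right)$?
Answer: $\frac{2626}{3} \approx 875.33$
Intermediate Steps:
$S = - \frac{71}{3}$ ($S = \frac{-34 - 37}{3} = \frac{1}{3} \left(-71\right) = - \frac{71}{3} \approx -23.667$)
$\left(19 \left(-45\right) + 1639\right) + \left(S - 22\right) 2 \left(-1\right) = \left(19 \left(-45\right) + 1639\right) + \left(- \frac{71}{3} - 22\right) 2 \left(-1\right) = \left(-855 + 1639\right) - - \frac{274}{3} = 784 + \frac{274}{3} = \frac{2626}{3}$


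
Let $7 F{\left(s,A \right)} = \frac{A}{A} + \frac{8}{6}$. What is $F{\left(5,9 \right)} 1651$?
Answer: $\frac{1651}{3} \approx 550.33$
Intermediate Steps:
$F{\left(s,A \right)} = \frac{1}{3}$ ($F{\left(s,A \right)} = \frac{\frac{A}{A} + \frac{8}{6}}{7} = \frac{1 + 8 \cdot \frac{1}{6}}{7} = \frac{1 + \frac{4}{3}}{7} = \frac{1}{7} \cdot \frac{7}{3} = \frac{1}{3}$)
$F{\left(5,9 \right)} 1651 = \frac{1}{3} \cdot 1651 = \frac{1651}{3}$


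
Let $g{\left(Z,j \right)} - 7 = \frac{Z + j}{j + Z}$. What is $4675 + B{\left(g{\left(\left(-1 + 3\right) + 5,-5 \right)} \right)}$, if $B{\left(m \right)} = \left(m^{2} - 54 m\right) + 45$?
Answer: $4352$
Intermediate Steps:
$g{\left(Z,j \right)} = 8$ ($g{\left(Z,j \right)} = 7 + \frac{Z + j}{j + Z} = 7 + \frac{Z + j}{Z + j} = 7 + 1 = 8$)
$B{\left(m \right)} = 45 + m^{2} - 54 m$
$4675 + B{\left(g{\left(\left(-1 + 3\right) + 5,-5 \right)} \right)} = 4675 + \left(45 + 8^{2} - 432\right) = 4675 + \left(45 + 64 - 432\right) = 4675 - 323 = 4352$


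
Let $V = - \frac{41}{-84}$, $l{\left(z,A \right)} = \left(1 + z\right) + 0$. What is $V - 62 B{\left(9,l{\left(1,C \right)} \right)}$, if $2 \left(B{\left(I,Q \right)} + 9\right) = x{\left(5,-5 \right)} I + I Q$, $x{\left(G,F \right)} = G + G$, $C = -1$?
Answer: $- \frac{234319}{84} \approx -2789.5$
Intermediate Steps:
$l{\left(z,A \right)} = 1 + z$
$x{\left(G,F \right)} = 2 G$
$V = \frac{41}{84}$ ($V = \left(-41\right) \left(- \frac{1}{84}\right) = \frac{41}{84} \approx 0.4881$)
$B{\left(I,Q \right)} = -9 + 5 I + \frac{I Q}{2}$ ($B{\left(I,Q \right)} = -9 + \frac{2 \cdot 5 I + I Q}{2} = -9 + \frac{10 I + I Q}{2} = -9 + \left(5 I + \frac{I Q}{2}\right) = -9 + 5 I + \frac{I Q}{2}$)
$V - 62 B{\left(9,l{\left(1,C \right)} \right)} = \frac{41}{84} - 62 \left(-9 + 5 \cdot 9 + \frac{1}{2} \cdot 9 \left(1 + 1\right)\right) = \frac{41}{84} - 62 \left(-9 + 45 + \frac{1}{2} \cdot 9 \cdot 2\right) = \frac{41}{84} - 62 \left(-9 + 45 + 9\right) = \frac{41}{84} - 2790 = - \frac{234319}{84}$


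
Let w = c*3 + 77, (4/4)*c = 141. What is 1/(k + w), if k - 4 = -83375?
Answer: -1/82871 ≈ -1.2067e-5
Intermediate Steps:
c = 141
k = -83371 (k = 4 - 83375 = -83371)
w = 500 (w = 141*3 + 77 = 423 + 77 = 500)
1/(k + w) = 1/(-83371 + 500) = 1/(-82871) = -1/82871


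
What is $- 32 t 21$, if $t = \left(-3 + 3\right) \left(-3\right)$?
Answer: $0$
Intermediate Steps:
$t = 0$ ($t = 0 \left(-3\right) = 0$)
$- 32 t 21 = \left(-32\right) 0 \cdot 21 = 0 \cdot 21 = 0$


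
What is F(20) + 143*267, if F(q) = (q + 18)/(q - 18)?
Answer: 38200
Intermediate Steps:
F(q) = (18 + q)/(-18 + q)
F(20) + 143*267 = (18 + 20)/(-18 + 20) + 143*267 = 38/2 + 38181 = (1/2)*38 + 38181 = 19 + 38181 = 38200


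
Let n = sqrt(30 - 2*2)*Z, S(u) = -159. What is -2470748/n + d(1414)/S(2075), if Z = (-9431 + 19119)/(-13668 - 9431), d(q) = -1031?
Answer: 1031/159 + 2038278859*sqrt(26)/8996 ≈ 1.1553e+6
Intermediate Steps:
Z = -9688/23099 (Z = 9688/(-23099) = 9688*(-1/23099) = -9688/23099 ≈ -0.41941)
n = -9688*sqrt(26)/23099 (n = sqrt(30 - 2*2)*(-9688/23099) = sqrt(30 - 4)*(-9688/23099) = sqrt(26)*(-9688/23099) = -9688*sqrt(26)/23099 ≈ -2.1386)
-2470748/n + d(1414)/S(2075) = -2470748*(-23099*sqrt(26)/251888) - 1031/(-159) = -(-2038278859)*sqrt(26)/8996 - 1031*(-1/159) = 2038278859*sqrt(26)/8996 + 1031/159 = 1031/159 + 2038278859*sqrt(26)/8996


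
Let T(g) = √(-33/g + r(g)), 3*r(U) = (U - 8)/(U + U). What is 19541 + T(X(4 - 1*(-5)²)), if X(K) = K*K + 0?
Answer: 19541 + √1410/126 ≈ 19541.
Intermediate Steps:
r(U) = (-8 + U)/(6*U) (r(U) = ((U - 8)/(U + U))/3 = ((-8 + U)/((2*U)))/3 = ((-8 + U)*(1/(2*U)))/3 = ((-8 + U)/(2*U))/3 = (-8 + U)/(6*U))
X(K) = K² (X(K) = K² + 0 = K²)
T(g) = √(-33/g + (-8 + g)/(6*g))
19541 + T(X(4 - 1*(-5)²)) = 19541 + √6*√((-206 + (4 - 1*(-5)²)²)/((4 - 1*(-5)²)²))/6 = 19541 + √6*√((-206 + (4 - 1*25)²)/((4 - 1*25)²))/6 = 19541 + √6*√((-206 + (4 - 25)²)/((4 - 25)²))/6 = 19541 + √6*√((-206 + (-21)²)/((-21)²))/6 = 19541 + √6*√((-206 + 441)/441)/6 = 19541 + √6*√((1/441)*235)/6 = 19541 + √6*√(235/441)/6 = 19541 + √6*(√235/21)/6 = 19541 + √1410/126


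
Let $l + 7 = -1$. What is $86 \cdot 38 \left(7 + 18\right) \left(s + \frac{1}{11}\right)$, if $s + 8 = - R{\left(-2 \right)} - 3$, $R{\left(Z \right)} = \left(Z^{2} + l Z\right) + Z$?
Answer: $- \frac{25980600}{11} \approx -2.3619 \cdot 10^{6}$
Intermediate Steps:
$l = -8$ ($l = -7 - 1 = -8$)
$R{\left(Z \right)} = Z^{2} - 7 Z$ ($R{\left(Z \right)} = \left(Z^{2} - 8 Z\right) + Z = Z^{2} - 7 Z$)
$s = -29$ ($s = -8 - \left(3 - 2 \left(-7 - 2\right)\right) = -8 - \left(3 - -18\right) = -8 - 21 = -29$)
$86 \cdot 38 \left(7 + 18\right) \left(s + \frac{1}{11}\right) = 86 \cdot 38 \left(7 + 18\right) \left(-29 + \frac{1}{11}\right) = 3268 \cdot 25 \left(-29 + \frac{1}{11}\right) = 3268 \cdot 25 \left(- \frac{318}{11}\right) = 3268 \left(- \frac{7950}{11}\right) = - \frac{25980600}{11}$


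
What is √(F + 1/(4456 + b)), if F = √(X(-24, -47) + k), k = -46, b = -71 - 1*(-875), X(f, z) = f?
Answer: √(1315 + 6916900*I*√70)/2630 ≈ 2.0453 + 2.0453*I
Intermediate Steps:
b = 804 (b = -71 + 875 = 804)
F = I*√70 (F = √(-24 - 46) = √(-70) = I*√70 ≈ 8.3666*I)
√(F + 1/(4456 + b)) = √(I*√70 + 1/(4456 + 804)) = √(I*√70 + 1/5260) = √(1/5260 + I*√70)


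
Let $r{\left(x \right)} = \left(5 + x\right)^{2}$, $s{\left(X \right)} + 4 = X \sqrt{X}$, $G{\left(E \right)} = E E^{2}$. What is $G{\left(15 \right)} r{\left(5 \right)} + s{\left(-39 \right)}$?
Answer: $337496 - 39 i \sqrt{39} \approx 3.375 \cdot 10^{5} - 243.55 i$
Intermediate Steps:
$G{\left(E \right)} = E^{3}$
$s{\left(X \right)} = -4 + X^{\frac{3}{2}}$ ($s{\left(X \right)} = -4 + X \sqrt{X} = -4 + X^{\frac{3}{2}}$)
$G{\left(15 \right)} r{\left(5 \right)} + s{\left(-39 \right)} = 15^{3} \left(5 + 5\right)^{2} - \left(4 - \left(-39\right)^{\frac{3}{2}}\right) = 3375 \cdot 10^{2} - \left(4 + 39 i \sqrt{39}\right) = 3375 \cdot 100 - \left(4 + 39 i \sqrt{39}\right) = 337500 - \left(4 + 39 i \sqrt{39}\right) = 337496 - 39 i \sqrt{39}$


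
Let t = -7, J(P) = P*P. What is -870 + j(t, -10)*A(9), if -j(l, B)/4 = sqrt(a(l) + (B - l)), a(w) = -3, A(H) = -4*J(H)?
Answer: -870 + 1296*I*sqrt(6) ≈ -870.0 + 3174.5*I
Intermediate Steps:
J(P) = P**2
A(H) = -4*H**2
j(l, B) = -4*sqrt(-3 + B - l) (j(l, B) = -4*sqrt(-3 + (B - l)) = -4*sqrt(-3 + B - l))
-870 + j(t, -10)*A(9) = -870 + (-4*sqrt(-3 - 10 - 1*(-7)))*(-4*9**2) = -870 + (-4*sqrt(-3 - 10 + 7))*(-4*81) = -870 - 4*I*sqrt(6)*(-324) = -870 + 1296*I*sqrt(6)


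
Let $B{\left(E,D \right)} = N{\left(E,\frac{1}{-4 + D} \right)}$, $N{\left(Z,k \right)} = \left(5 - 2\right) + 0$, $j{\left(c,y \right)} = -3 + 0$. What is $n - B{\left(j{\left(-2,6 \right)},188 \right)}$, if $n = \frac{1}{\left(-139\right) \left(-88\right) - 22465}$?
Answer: $- \frac{30700}{10233} \approx -3.0001$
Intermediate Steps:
$j{\left(c,y \right)} = -3$
$n = - \frac{1}{10233}$ ($n = \frac{1}{12232 - 22465} = \frac{1}{-10233} = - \frac{1}{10233} \approx -9.7723 \cdot 10^{-5}$)
$N{\left(Z,k \right)} = 3$ ($N{\left(Z,k \right)} = 3 + 0 = 3$)
$B{\left(E,D \right)} = 3$
$n - B{\left(j{\left(-2,6 \right)},188 \right)} = - \frac{1}{10233} - 3 = - \frac{30700}{10233}$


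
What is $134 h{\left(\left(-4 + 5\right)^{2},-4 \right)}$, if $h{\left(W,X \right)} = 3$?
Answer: $402$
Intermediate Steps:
$134 h{\left(\left(-4 + 5\right)^{2},-4 \right)} = 134 \cdot 3 = 402$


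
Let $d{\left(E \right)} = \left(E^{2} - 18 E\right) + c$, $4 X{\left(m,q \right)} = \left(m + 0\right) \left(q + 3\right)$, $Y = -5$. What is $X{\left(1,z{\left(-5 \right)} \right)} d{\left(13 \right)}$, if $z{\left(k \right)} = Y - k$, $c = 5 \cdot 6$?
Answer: $- \frac{105}{4} \approx -26.25$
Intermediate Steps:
$c = 30$
$z{\left(k \right)} = -5 - k$
$X{\left(m,q \right)} = \frac{m \left(3 + q\right)}{4}$ ($X{\left(m,q \right)} = \frac{\left(m + 0\right) \left(q + 3\right)}{4} = \frac{m \left(3 + q\right)}{4}$)
$d{\left(E \right)} = 30 + E^{2} - 18 E$ ($d{\left(E \right)} = \left(E^{2} - 18 E\right) + 30 = 30 + E^{2} - 18 E$)
$X{\left(1,z{\left(-5 \right)} \right)} d{\left(13 \right)} = \frac{1}{4} \cdot 1 \left(3 - 0\right) \left(30 + 13^{2} - 234\right) = \frac{1}{4} \cdot 1 \left(3 + \left(-5 + 5\right)\right) \left(30 + 169 - 234\right) = \frac{1}{4} \cdot 1 \left(3 + 0\right) \left(-35\right) = \frac{1}{4} \cdot 1 \cdot 3 \left(-35\right) = \frac{3}{4} \left(-35\right) = - \frac{105}{4}$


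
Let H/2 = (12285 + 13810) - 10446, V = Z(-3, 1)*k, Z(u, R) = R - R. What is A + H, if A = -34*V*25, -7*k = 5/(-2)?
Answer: 31298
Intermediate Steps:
Z(u, R) = 0
k = 5/14 (k = -5/(7*(-2)) = -5*(-1)/(7*2) = -⅐*(-5/2) = 5/14 ≈ 0.35714)
V = 0 (V = 0*(5/14) = 0)
H = 31298 (H = 2*((12285 + 13810) - 10446) = 2*(26095 - 10446) = 2*15649 = 31298)
A = 0 (A = -34*0*25 = 0*25 = 0)
A + H = 0 + 31298 = 31298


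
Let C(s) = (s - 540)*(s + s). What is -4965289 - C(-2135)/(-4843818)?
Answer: -1717924629368/345987 ≈ -4.9653e+6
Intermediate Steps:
C(s) = 2*s*(-540 + s) (C(s) = (-540 + s)*(2*s) = 2*s*(-540 + s))
-4965289 - C(-2135)/(-4843818) = -4965289 - 2*(-2135)*(-540 - 2135)/(-4843818) = -4965289 - 2*(-2135)*(-2675)*(-1)/4843818 = -4965289 - 11422250*(-1)/4843818 = -4965289 - 1*(-815875/345987) = -4965289 + 815875/345987 = -1717924629368/345987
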